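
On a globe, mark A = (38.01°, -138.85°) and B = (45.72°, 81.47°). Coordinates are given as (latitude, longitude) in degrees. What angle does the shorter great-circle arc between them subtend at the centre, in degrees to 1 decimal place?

88.8°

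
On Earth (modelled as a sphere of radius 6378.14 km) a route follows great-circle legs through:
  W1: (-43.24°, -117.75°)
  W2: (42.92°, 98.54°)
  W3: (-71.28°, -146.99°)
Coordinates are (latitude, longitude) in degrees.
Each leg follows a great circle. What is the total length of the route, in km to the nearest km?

32464 km

Leg W1→W2: central angle 2.6826 rad, distance 17110.1 km.
Leg W2→W3: central angle 2.4073 rad, distance 15354.1 km.
Total: 17110.1 + 15354.1 ≈ 32464 km.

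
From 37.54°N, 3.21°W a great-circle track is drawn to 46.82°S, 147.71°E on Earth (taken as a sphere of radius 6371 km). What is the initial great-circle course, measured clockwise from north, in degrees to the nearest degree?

With φ₁ = 0.6552, φ₂ = -0.8172, Δλ = 2.6341 rad, the forward-azimuth formula gives
θ = atan2( sin Δλ cos φ₂ , cos φ₁ sin φ₂ − sin φ₁ cos φ₂ cos Δλ ) = atan2(0.3326, -0.2138) = 122.74°.
So the initial bearing is 123°.

123°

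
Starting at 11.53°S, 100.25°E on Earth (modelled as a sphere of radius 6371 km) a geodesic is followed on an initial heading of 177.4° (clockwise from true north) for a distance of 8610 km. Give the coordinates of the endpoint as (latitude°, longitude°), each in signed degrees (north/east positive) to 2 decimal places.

-87.25°, 167.77°

Angular distance δ = d/R = 8610/6371 = 1.35144 rad; initial bearing θ = 3.0962 rad.
sin φ₂ = sin φ₁ cos δ + cos φ₁ sin δ cos θ = (-0.1999)(0.2176) + (0.9798)(0.9760)(-0.9990) = -0.9989, so φ₂ = -87.25°.
Δλ = atan2(sin θ sin δ cos φ₁, cos δ − sin φ₁ sin φ₂) = atan2(0.0434, 0.0180) = 67.518°.
λ₂ = 100.250° + 67.518° = 167.77°.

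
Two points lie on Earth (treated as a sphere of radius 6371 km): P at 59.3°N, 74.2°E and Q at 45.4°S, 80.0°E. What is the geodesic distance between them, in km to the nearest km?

Let φ₁ = 1.0350 rad, φ₂ = -0.7924 rad, and Δλ = 0.1012 rad.
cos c = sin φ₁ sin φ₂ + cos φ₁ cos φ₂ cos Δλ = (0.8599)(-0.7120) + (0.5105)(0.7022)(0.9949) = -0.25559,
so c = arccos(-0.25559) = 1.82926 rad.
Distance = R·c = 6371 × 1.8293 ≈ 11654 km.

11654 km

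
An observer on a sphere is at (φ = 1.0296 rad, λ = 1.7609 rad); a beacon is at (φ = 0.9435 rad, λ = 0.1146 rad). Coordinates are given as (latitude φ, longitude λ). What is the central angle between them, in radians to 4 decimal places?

Let φ₁ = 1.0296 rad, φ₂ = 0.9435 rad, and Δλ = -1.6463 rad.
cos c = sin φ₁ sin φ₂ + cos φ₁ cos φ₂ cos Δλ = (0.8571)(0.8096) + (0.5152)(0.5870)(-0.0754) = 0.67111,
so c = arccos(0.67111) = 0.83509 rad.
So the angular separation is 0.8351 rad.

0.8351 rad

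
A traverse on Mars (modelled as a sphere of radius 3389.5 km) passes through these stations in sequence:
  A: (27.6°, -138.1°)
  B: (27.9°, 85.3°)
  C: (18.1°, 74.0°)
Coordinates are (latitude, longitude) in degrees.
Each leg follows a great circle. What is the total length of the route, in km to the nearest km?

Leg A→B: central angle 1.9308 rad, distance 6544.4 km.
Leg B→C: central angle 0.2491 rad, distance 844.5 km.
Total: 6544.4 + 844.5 ≈ 7389 km.

7389 km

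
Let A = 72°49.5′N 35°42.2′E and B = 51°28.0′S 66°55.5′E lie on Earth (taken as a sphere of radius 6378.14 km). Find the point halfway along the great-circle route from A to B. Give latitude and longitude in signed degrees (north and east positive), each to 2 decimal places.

11.02°, 57.01°

The central angle between A and B is δ = 2.2019 rad.
With f = 0.5, the slerp weights are sin((1−f)δ)/sin δ = 1.1044 and sin(fδ)/sin δ = 1.1044.
Weighted sum of the unit vectors: (1.1044)·(0.2398,0.1723,0.9554) + (1.1044)·(0.2442,0.5731,-0.7822) = (0.5345, 0.8233, 0.1912).
Converting back: φ = atan2(z, √(x²+y²)) = 11.02°, λ = atan2(y, x) = 57.01°.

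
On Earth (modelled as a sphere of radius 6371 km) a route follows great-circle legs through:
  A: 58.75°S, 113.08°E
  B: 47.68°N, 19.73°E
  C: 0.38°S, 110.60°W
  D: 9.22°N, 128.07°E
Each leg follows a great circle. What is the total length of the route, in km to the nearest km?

Leg A→B: central angle 2.2817 rad, distance 14536.8 km.
Leg B→C: central angle 2.0271 rad, distance 12914.6 km.
Leg C→D: central angle 2.1110 rad, distance 13449.1 km.
Total: 14536.8 + 12914.6 + 13449.1 ≈ 40901 km.

40901 km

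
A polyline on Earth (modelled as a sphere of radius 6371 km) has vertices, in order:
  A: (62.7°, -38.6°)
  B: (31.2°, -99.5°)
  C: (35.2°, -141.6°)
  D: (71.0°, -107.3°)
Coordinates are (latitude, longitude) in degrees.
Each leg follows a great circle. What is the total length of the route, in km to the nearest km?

Leg A→B: central angle 0.8617 rad, distance 5490.1 km.
Leg B→C: central angle 0.6142 rad, distance 3913.3 km.
Leg C→D: central angle 0.7001 rad, distance 4460.1 km.
Total: 5490.1 + 3913.3 + 4460.1 ≈ 13863 km.

13863 km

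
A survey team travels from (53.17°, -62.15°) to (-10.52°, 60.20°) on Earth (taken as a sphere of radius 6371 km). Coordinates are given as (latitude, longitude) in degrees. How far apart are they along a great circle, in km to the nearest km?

13064 km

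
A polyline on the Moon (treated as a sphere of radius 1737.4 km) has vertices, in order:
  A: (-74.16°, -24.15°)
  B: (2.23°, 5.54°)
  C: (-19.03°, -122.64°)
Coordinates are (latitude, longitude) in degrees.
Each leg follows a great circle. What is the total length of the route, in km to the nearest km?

6220 km

Leg A→B: central angle 1.3699 rad, distance 2380.1 km.
Leg B→C: central angle 2.2101 rad, distance 3839.7 km.
Total: 2380.1 + 3839.7 ≈ 6220 km.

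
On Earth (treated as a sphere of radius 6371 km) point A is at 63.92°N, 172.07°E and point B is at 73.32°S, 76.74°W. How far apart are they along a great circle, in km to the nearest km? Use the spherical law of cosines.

17231 km

In radians: φ₁ = 1.1156, φ₂ = -1.2797, Δλ = 111.190° = 1.9406 rad.
cos c = sin φ₁ sin φ₂ + cos φ₁ cos φ₂ cos Δλ = (0.8982)(-0.9579) + (0.4396)(0.2870)(-0.3615) = -0.90600,
so c = arccos(-0.90600) = 2.70453 rad.
Distance = R·c = 6371 × 2.7045 ≈ 17231 km.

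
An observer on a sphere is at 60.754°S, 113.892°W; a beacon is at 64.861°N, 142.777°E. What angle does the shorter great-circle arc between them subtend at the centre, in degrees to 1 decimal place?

Let φ₁ = -1.0604 rad, φ₂ = 1.1320 rad, and Δλ = -1.8035 rad.
Haversine: a = sin²(Δφ/2) + cos φ₁ cos φ₂ sin²(Δλ/2) = 0.7912 + (0.4886)(0.4248)(0.6153) = 0.91887.
Central angle c = 2·arcsin(√a) = 2.56393 rad.
So the angular separation is 146.9°.

146.9°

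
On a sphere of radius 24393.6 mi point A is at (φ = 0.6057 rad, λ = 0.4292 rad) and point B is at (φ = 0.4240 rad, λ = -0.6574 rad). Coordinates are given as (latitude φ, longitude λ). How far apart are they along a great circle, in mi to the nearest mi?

Let φ₁ = 0.6057 rad, φ₂ = 0.4240 rad, and Δλ = -1.0866 rad.
cos c = sin φ₁ sin φ₂ + cos φ₁ cos φ₂ cos Δλ = (0.5693)(0.4114) + (0.8221)(0.9115)(0.4655) = 0.58303,
so c = arccos(0.58303) = 0.94834 rad.
Distance = R·c = 24393.6 × 0.9483 ≈ 23133 mi.

23133 mi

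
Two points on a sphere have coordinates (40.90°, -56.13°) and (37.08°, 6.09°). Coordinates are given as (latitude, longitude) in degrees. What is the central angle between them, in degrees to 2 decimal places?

47.48°

In radians: φ₁ = 0.7138, φ₂ = 0.6472, Δλ = 62.220° = 1.0859 rad.
Haversine: a = sin²(Δφ/2) + cos φ₁ cos φ₂ sin²(Δλ/2) = 0.0011 + (0.7559)(0.7978)(0.2670) = 0.16209.
Central angle c = 2·arcsin(√a) = 0.82873 rad.
So the angular separation is 47.48°.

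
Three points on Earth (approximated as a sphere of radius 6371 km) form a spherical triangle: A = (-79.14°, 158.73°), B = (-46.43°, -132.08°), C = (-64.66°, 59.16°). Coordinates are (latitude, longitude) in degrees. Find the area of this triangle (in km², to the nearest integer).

Side lengths (central angles): a = 1.1966, b = 0.5070, c = 0.7110 rad; semiperimeter s = 1.2073.
By l'Huilier's theorem, tan(E/4) = √[tan(s/2) tan((s−a)/2) tan((s−b)/2) tan((s−c)/2)], giving spherical excess E = 0.0739 rad.
Area = E·R² = 0.0739 × (6371)² ≈ 3000862 km².

3000862 km²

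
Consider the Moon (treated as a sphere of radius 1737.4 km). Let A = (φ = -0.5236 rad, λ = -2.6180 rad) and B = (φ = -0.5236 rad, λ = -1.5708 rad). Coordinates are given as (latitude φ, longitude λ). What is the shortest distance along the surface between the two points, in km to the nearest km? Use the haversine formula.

Let φ₁ = -0.5236 rad, φ₂ = -0.5236 rad, and Δλ = 1.0472 rad.
Haversine: a = sin²(Δφ/2) + cos φ₁ cos φ₂ sin²(Δλ/2) = 0.0000 + (0.8660)(0.8660)(0.2500) = 0.18750.
Central angle c = 2·arcsin(√a) = 0.89567 rad.
Distance = R·c = 1737.4 × 0.8957 ≈ 1556 km.

1556 km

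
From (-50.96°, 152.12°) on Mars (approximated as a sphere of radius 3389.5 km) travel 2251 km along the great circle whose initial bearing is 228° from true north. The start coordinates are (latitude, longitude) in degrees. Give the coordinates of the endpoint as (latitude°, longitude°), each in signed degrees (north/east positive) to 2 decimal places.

Angular distance δ = d/R = 2251/3389.5 = 0.66411 rad; initial bearing θ = 3.9794 rad.
sin φ₂ = sin φ₁ cos δ + cos φ₁ sin δ cos θ = (-0.7767)(0.7875) + (0.6299)(0.6164)(-0.6691) = -0.8714, so φ₂ = -60.62°.
Δλ = atan2(sin θ sin δ cos φ₁, cos δ − sin φ₁ sin φ₂) = atan2(-0.2885, 0.1106) = -69.018°.
λ₂ = 152.120° − 69.018° = 83.10°.

-60.62°, 83.10°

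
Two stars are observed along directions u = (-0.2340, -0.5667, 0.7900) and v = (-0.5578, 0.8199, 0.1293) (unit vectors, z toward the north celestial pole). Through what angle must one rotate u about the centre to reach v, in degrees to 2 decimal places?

103.41°

u·v = -0.2320; |u| = 1.0000, |v| = 1.0000.
cos θ = (u·v)/(|u||v|) = -0.2320, so θ = 103.41°.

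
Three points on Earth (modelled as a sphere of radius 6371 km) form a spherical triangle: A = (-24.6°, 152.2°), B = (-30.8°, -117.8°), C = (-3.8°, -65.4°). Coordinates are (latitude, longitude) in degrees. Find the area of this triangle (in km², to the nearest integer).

3834447 km²

Side lengths (central angles): a = 0.9802, b = 2.3340, c = 1.3560 rad; semiperimeter s = 2.3351.
By l'Huilier's theorem, tan(E/4) = √[tan(s/2) tan((s−a)/2) tan((s−b)/2) tan((s−c)/2)], giving spherical excess E = 0.0945 rad.
Area = E·R² = 0.0945 × (6371)² ≈ 3834447 km².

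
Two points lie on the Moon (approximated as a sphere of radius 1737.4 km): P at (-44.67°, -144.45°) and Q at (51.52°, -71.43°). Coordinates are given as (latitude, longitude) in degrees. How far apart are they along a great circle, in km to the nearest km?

3484 km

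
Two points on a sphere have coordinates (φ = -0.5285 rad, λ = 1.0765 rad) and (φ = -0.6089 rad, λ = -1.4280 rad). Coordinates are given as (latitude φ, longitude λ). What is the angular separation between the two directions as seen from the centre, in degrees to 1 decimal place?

106.3°

Let φ₁ = -0.5285 rad, φ₂ = -0.6089 rad, and Δλ = -2.5045 rad.
Haversine: a = sin²(Δφ/2) + cos φ₁ cos φ₂ sin²(Δλ/2) = 0.0016 + (0.8636)(0.8203)(0.9019) = 0.64050.
Central angle c = 2·arcsin(√a) = 1.85563 rad.
So the angular separation is 106.3°.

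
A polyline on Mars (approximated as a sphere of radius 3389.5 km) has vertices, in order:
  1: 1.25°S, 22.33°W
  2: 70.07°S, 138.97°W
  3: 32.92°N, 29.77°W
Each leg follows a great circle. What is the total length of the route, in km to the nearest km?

13301 km

Leg 1→2: central angle 1.7035 rad, distance 5774.0 km.
Leg 2→3: central angle 2.2206 rad, distance 7526.7 km.
Total: 5774.0 + 7526.7 ≈ 13301 km.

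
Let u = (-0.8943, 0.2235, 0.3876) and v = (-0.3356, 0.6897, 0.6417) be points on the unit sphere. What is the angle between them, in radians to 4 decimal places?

0.7912 rad

u·v = 0.7030; |u| = 1.0000, |v| = 1.0000.
cos θ = (u·v)/(|u||v|) = 0.7030, so θ = 0.7912 rad.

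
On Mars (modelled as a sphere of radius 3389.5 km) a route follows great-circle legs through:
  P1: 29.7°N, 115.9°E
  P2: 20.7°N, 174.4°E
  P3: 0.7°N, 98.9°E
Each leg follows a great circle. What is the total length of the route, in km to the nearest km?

Leg P1→P2: central angle 0.9277 rad, distance 3144.4 km.
Leg P2→P3: central angle 1.3300 rad, distance 4507.9 km.
Total: 3144.4 + 4507.9 ≈ 7652 km.

7652 km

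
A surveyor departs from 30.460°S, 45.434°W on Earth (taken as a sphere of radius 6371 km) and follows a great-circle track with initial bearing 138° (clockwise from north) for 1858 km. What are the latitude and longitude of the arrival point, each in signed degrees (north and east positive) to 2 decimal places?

Angular distance δ = d/R = 1858/6371 = 0.29163 rad; initial bearing θ = 2.4086 rad.
sin φ₂ = sin φ₁ cos δ + cos φ₁ sin δ cos θ = (-0.5069)(0.9578) + (0.8620)(0.2875)(-0.7431) = -0.6697, so φ₂ = -42.04°.
Δλ = atan2(sin θ sin δ cos φ₁, cos δ − sin φ₁ sin φ₂) = atan2(0.1658, 0.6183) = 15.015°.
λ₂ = -45.434° + 15.015° = -30.42°.

-42.04°, -30.42°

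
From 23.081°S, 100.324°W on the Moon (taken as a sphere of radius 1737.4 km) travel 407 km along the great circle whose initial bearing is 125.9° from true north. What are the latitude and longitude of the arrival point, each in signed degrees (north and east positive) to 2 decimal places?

-30.43°, -87.73°

Angular distance δ = d/R = 407/1737.4 = 0.23426 rad; initial bearing θ = 2.1974 rad.
sin φ₂ = sin φ₁ cos δ + cos φ₁ sin δ cos θ = (-0.3920)(0.9727) + (0.9200)(0.2321)(-0.5864) = -0.5065, so φ₂ = -30.43°.
Δλ = atan2(sin θ sin δ cos φ₁, cos δ − sin φ₁ sin φ₂) = atan2(0.1730, 0.7741) = 12.596°.
λ₂ = -100.324° + 12.596° = -87.73°.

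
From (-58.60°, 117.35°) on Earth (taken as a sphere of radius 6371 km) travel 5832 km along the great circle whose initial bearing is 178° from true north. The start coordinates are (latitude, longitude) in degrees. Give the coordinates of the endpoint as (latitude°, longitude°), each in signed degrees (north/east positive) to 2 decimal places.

Angular distance δ = d/R = 5832/6371 = 0.91540 rad; initial bearing θ = 3.1067 rad.
sin φ₂ = sin φ₁ cos δ + cos φ₁ sin δ cos θ = (-0.8536)(0.6095) + (0.5210)(0.7928)(-0.9994) = -0.9330, so φ₂ = -68.91°.
Δλ = atan2(sin θ sin δ cos φ₁, cos δ − sin φ₁ sin φ₂) = atan2(0.0144, -0.1869) = 175.590°.
λ₂ = 117.350° + 175.590° = 292.94° → -67.06° after wrapping to (−180°, 180°].

-68.91°, -67.06°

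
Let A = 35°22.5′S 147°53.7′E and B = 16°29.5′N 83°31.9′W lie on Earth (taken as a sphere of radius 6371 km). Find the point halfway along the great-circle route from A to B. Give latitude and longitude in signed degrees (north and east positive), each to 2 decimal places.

-20.71°, -138.29°

The central angle between A and B is δ = 2.2808 rad.
With f = 0.5, the slerp weights are sin((1−f)δ)/sin δ = 1.1984 and sin(fδ)/sin δ = 1.1984.
Weighted sum of the unit vectors: (1.1984)·(-0.6907,0.4334,-0.5789) + (1.1984)·(0.1080,-0.9528,0.2839) = (-0.6983, -0.6224, -0.3536).
Converting back: φ = atan2(z, √(x²+y²)) = -20.71°, λ = atan2(y, x) = -138.29°.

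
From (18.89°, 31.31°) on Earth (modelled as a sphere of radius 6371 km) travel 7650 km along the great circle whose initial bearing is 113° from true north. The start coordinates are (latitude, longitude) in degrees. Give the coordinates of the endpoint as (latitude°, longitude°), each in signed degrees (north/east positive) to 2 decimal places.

Angular distance δ = d/R = 7650/6371 = 1.20075 rad; initial bearing θ = 1.9722 rad.
sin φ₂ = sin φ₁ cos δ + cos φ₁ sin δ cos θ = (0.3238)(0.3617) + (0.9461)(0.9323)(-0.3907) = -0.2276, so φ₂ = -13.15°.
Δλ = atan2(sin θ sin δ cos φ₁, cos δ − sin φ₁ sin φ₂) = atan2(0.8120, 0.4353) = 61.802°.
λ₂ = 31.310° + 61.802° = 93.11°.

-13.15°, 93.11°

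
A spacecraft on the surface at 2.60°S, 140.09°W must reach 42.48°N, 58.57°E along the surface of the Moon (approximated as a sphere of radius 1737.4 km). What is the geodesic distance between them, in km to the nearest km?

4147 km

In radians: φ₁ = -0.0454, φ₂ = 0.7414, Δλ = -161.340° = -2.8159 rad.
cos c = sin φ₁ sin φ₂ + cos φ₁ cos φ₂ cos Δλ = (-0.0454)(0.6753) + (0.9990)(0.7375)(-0.9474) = -0.72866,
so c = arccos(-0.72866) = 2.38716 rad.
Distance = R·c = 1737.4 × 2.3872 ≈ 4147 km.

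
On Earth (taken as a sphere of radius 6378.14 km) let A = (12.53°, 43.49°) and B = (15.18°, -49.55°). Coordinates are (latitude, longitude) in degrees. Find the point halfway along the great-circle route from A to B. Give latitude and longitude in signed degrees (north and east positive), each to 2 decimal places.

19.72°, -2.69°

Central angle δ = 1.5640 rad. Interpolating on the sphere with fraction f = 0.5:
P = [sin((1−f)δ)·A + sin(fδ)·B] / sin δ = 0.7047·A + 0.7047·B in Cartesian coordinates,
giving P = (0.9403, -0.0441, 0.3374), i.e. latitude 19.72°, longitude -2.69°.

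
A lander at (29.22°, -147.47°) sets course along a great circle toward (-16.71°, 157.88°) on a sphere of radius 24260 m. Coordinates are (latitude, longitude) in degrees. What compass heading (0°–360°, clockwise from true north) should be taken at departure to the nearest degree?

With φ₁ = 0.5100, φ₂ = -0.2916, Δλ = -0.9538 rad, the forward-azimuth formula gives
θ = atan2( sin Δλ cos φ₂ , cos φ₁ sin φ₂ − sin φ₁ cos φ₂ cos Δλ ) = atan2(-0.7812, -0.5215) = -123.72°.
Adding 360° brings this into [0°, 360°): 236°.

236°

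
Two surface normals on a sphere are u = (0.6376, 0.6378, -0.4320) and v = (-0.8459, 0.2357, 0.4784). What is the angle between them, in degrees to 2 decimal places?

u·v = -0.5957; |u| = 1.0000, |v| = 1.0000.
cos θ = (u·v)/(|u||v|) = -0.5957, so θ = 126.56°.

126.56°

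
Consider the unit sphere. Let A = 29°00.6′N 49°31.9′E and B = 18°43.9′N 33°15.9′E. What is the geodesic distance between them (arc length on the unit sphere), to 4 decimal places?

0.3150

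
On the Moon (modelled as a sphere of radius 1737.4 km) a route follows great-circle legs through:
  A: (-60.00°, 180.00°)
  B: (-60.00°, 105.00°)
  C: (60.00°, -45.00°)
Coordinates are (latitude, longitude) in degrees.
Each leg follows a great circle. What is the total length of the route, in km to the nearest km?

6082 km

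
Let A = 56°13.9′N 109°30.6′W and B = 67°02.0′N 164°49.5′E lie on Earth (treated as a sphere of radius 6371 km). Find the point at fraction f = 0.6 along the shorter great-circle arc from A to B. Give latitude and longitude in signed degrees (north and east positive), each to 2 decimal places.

69.25°, -153.31°

The central angle between A and B is δ = 0.6733 rad.
With f = 0.6, the slerp weights are sin((1−f)δ)/sin δ = 0.4267 and sin(fδ)/sin δ = 0.6304.
Weighted sum of the unit vectors: (0.4267)·(-0.1856,-0.5239,0.8313) + (0.6304)·(-0.3766,0.1021,0.9207) = (-0.3166, -0.1592, 0.9351).
Converting back: φ = atan2(z, √(x²+y²)) = 69.25°, λ = atan2(y, x) = -153.31°.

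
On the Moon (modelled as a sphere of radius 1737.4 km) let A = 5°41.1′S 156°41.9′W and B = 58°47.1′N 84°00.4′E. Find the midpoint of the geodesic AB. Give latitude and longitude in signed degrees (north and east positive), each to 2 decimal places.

Central angle δ = 1.9146 rad. Interpolating on the sphere with fraction f = 0.5:
P = [sin((1−f)δ)·A + sin(fδ)·B] / sin δ = 0.8685·A + 0.8685·B in Cartesian coordinates,
giving P = (-0.7467, 0.1058, 0.6567), i.e. latitude 41.05°, longitude 171.94°.

41.05°, 171.94°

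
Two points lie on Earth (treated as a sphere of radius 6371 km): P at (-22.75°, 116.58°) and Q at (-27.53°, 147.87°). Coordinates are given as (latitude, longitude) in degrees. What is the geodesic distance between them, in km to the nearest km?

3186 km

Let φ₁ = -0.3971 rad, φ₂ = -0.4805 rad, and Δλ = 0.5461 rad.
Haversine: a = sin²(Δφ/2) + cos φ₁ cos φ₂ sin²(Δλ/2) = 0.0017 + (0.9222)(0.8868)(0.0727) = 0.06121.
Central angle c = 2·arcsin(√a) = 0.50001 rad.
Distance = R·c = 6371 × 0.5000 ≈ 3186 km.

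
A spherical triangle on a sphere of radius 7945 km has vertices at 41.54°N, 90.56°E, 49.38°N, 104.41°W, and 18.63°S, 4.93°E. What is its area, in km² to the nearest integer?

141304639 km²

Side lengths (central angles): a = 2.0340, b = 1.7293, c = 1.5382 rad; semiperimeter s = 2.6507.
By l'Huilier's theorem, tan(E/4) = √[tan(s/2) tan((s−a)/2) tan((s−b)/2) tan((s−c)/2)], giving spherical excess E = 2.2386 rad.
Area = E·R² = 2.2386 × (7945)² ≈ 141304639 km².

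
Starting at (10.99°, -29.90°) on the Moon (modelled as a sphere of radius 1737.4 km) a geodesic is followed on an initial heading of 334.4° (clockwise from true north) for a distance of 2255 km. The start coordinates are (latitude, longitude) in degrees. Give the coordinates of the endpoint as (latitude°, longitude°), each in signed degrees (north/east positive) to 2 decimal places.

Angular distance δ = d/R = 2255/1737.4 = 1.29792 rad; initial bearing θ = 5.8364 rad.
sin φ₂ = sin φ₁ cos δ + cos φ₁ sin δ cos θ = (0.1906)(0.2695) + (0.9817)(0.9630)(0.9018) = 0.9039, so φ₂ = 64.68°.
Δλ = atan2(sin θ sin δ cos φ₁, cos δ − sin φ₁ sin φ₂) = atan2(-0.4085, 0.0972) = -76.617°.
λ₂ = -29.900° − 76.617° = -106.52°.

64.68°, -106.52°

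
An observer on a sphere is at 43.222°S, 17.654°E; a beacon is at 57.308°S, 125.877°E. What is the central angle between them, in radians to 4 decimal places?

In radians: φ₁ = -0.7544, φ₂ = -1.0002, Δλ = 108.223° = 1.8888 rad.
cos c = sin φ₁ sin φ₂ + cos φ₁ cos φ₂ cos Δλ = (-0.6848)(-0.8416) + (0.7287)(0.5401)(-0.3127) = 0.45326,
so c = arccos(0.45326) = 1.10038 rad.
So the angular separation is 1.1004 rad.

1.1004 rad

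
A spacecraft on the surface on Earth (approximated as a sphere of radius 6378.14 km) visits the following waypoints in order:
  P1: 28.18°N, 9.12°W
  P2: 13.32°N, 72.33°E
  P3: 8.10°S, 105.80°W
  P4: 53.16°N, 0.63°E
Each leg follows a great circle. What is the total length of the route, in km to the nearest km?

Leg P1→P2: central angle 1.3322 rad, distance 8497.1 km.
Leg P2→P3: central angle 3.0450 rad, distance 19421.5 km.
Leg P3→P4: central angle 1.8553 rad, distance 11833.2 km.
Total: 8497.1 + 19421.5 + 11833.2 ≈ 39752 km.

39752 km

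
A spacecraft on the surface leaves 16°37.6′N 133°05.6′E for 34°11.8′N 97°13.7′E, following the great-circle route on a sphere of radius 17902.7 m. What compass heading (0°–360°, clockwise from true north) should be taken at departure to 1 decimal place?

305.6°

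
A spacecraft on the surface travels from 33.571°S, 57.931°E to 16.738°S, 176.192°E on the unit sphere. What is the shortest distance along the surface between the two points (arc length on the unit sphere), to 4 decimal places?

Let φ₁ = -0.5859 rad, φ₂ = -0.2921 rad, and Δλ = 2.0640 rad.
cos c = sin φ₁ sin φ₂ + cos φ₁ cos φ₂ cos Δλ = (-0.5530)(-0.2880) + (0.8332)(0.9576)(-0.4735) = -0.21854,
so c = arccos(-0.21854) = 1.79112 rad.
On the unit sphere the arc length equals the central angle: 1.7911.

1.7911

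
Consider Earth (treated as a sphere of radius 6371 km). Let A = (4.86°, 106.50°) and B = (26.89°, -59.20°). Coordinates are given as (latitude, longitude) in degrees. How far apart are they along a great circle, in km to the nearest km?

With latitudes φ₁ = 4.860°, φ₂ = 26.890° and longitude difference Δλ = -165.700°:
Haversine: a = sin²(Δφ/2) + cos φ₁ cos φ₂ sin²(Δλ/2) = 0.0365 + (0.9964)(0.8919)(0.9845) = 0.91141.
Central angle c = 2·arcsin(√a) = 2.53715 rad.
Distance = R·c = 6371 × 2.5371 ≈ 16164 km.

16164 km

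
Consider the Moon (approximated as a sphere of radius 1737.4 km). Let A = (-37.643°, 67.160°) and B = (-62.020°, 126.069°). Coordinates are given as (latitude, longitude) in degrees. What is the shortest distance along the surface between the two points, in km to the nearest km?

1304 km

In radians: φ₁ = -0.6570, φ₂ = -1.0825, Δλ = 58.909° = 1.0282 rad.
Haversine: a = sin²(Δφ/2) + cos φ₁ cos φ₂ sin²(Δλ/2) = 0.0446 + (0.7918)(0.4692)(0.2418) = 0.13440.
Central angle c = 2·arcsin(√a) = 0.75073 rad.
Distance = R·c = 1737.4 × 0.7507 ≈ 1304 km.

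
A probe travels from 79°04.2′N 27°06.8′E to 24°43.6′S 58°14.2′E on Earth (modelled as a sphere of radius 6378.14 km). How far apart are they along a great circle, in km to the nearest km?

11718 km

Let φ₁ = 1.3800 rad, φ₂ = -0.4316 rad, and Δλ = 0.5432 rad.
Haversine: a = sin²(Δφ/2) + cos φ₁ cos φ₂ sin²(Δλ/2) = 0.6192 + (0.1896)(0.9083)(0.0720) = 0.63163.
Central angle c = 2·arcsin(√a) = 1.83720 rad.
Distance = R·c = 6378.14 × 1.8372 ≈ 11718 km.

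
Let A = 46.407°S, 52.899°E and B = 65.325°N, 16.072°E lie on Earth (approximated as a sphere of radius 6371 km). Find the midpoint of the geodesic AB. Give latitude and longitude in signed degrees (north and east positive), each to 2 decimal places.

9.93°, 39.16°

Central angle δ = 2.0128 rad. Interpolating on the sphere with fraction f = 0.5:
P = [sin((1−f)δ)·A + sin(fδ)·B] / sin δ = 0.9347·A + 0.9347·B in Cartesian coordinates,
giving P = (0.7637, 0.6221, 0.1724), i.e. latitude 9.93°, longitude 39.16°.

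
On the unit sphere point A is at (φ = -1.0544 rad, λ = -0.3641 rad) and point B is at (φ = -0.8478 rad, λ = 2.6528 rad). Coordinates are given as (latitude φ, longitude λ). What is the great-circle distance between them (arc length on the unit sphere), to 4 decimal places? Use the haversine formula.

With latitudes φ₁ = -60.413°, φ₂ = -48.575° and longitude difference Δλ = 172.856°:
Haversine: a = sin²(Δφ/2) + cos φ₁ cos φ₂ sin²(Δλ/2) = 0.0106 + (0.4937)(0.6616)(0.9961) = 0.33605.
Central angle c = 2·arcsin(√a) = 1.23671 rad.
On the unit sphere the arc length equals the central angle: 1.2367.

1.2367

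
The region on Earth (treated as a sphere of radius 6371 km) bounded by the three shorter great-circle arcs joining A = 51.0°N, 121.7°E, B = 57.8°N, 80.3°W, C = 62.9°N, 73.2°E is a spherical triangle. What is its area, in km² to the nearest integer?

Side lengths (central angles): a = 1.0050, b = 0.4912, c = 1.2168 rad; semiperimeter s = 1.3565.
By l'Huilier's theorem, tan(E/4) = √[tan(s/2) tan((s−a)/2) tan((s−b)/2) tan((s−c)/2)], giving spherical excess E = 0.2716 rad.
Area = E·R² = 0.2716 × (6371)² ≈ 11022719 km².

11022719 km²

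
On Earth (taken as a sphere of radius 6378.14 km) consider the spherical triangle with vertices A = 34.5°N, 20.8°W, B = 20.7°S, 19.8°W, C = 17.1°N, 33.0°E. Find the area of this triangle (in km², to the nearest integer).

Side lengths (central angles): a = 1.1189, b = 0.8870, c = 0.9636 rad; semiperimeter s = 1.4847.
By l'Huilier's theorem, tan(E/4) = √[tan(s/2) tan((s−a)/2) tan((s−b)/2) tan((s−c)/2)], giving spherical excess E = 0.4701 rad.
Area = E·R² = 0.4701 × (6378.14)² ≈ 19125136 km².

19125136 km²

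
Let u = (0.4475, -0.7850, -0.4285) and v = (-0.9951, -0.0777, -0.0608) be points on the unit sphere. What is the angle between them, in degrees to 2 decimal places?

110.99°

u·v = -0.3583; |u| = 1.0000, |v| = 1.0000.
cos θ = (u·v)/(|u||v|) = -0.3583, so θ = 110.99°.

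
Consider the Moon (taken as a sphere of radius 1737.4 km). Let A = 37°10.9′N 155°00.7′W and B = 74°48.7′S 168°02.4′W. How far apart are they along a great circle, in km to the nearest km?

With latitudes φ₁ = 37.182°, φ₂ = -74.812° and longitude difference Δλ = -13.028°:
cos c = sin φ₁ sin φ₂ + cos φ₁ cos φ₂ cos Δλ = (0.6043)(-0.9651) + (0.7967)(0.2620)(0.9743) = -0.37987,
so c = arccos(-0.37987) = 1.96045 rad.
Distance = R·c = 1737.4 × 1.9605 ≈ 3406 km.

3406 km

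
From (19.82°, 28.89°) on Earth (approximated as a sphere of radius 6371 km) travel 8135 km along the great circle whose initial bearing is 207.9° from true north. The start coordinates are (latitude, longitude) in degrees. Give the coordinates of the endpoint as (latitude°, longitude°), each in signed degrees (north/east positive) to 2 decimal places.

Angular distance δ = d/R = 8135/6371 = 1.27688 rad; initial bearing θ = 3.6285 rad.
sin φ₂ = sin φ₁ cos δ + cos φ₁ sin δ cos θ = (0.3391)(0.2897) + (0.9408)(0.9571)(-0.8838) = -0.6975, so φ₂ = -44.23°.
Δλ = atan2(sin θ sin δ cos φ₁, cos δ − sin φ₁ sin φ₂) = atan2(-0.4213, 0.5262) = -38.684°.
λ₂ = 28.890° − 38.684° = -9.79°.

-44.23°, -9.79°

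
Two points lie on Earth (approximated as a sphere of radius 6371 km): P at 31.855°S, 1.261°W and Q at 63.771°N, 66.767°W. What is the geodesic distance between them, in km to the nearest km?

12068 km

Let φ₁ = -0.5560 rad, φ₂ = 1.1130 rad, and Δλ = -1.1433 rad.
Haversine: a = sin²(Δφ/2) + cos φ₁ cos φ₂ sin²(Δλ/2) = 0.5490 + (0.8494)(0.4420)(0.2927) = 0.65890.
Central angle c = 2·arcsin(√a) = 1.89420 rad.
Distance = R·c = 6371 × 1.8942 ≈ 12068 km.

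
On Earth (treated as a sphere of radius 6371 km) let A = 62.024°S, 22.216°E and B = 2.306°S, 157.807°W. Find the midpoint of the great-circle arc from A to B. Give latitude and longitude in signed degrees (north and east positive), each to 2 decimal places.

-60.14°, -157.83°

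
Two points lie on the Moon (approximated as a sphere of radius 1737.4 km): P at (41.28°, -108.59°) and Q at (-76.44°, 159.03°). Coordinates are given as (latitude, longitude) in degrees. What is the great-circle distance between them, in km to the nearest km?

In radians: φ₁ = 0.7205, φ₂ = -1.3341, Δλ = -92.380° = -1.6123 rad.
cos c = sin φ₁ sin φ₂ + cos φ₁ cos φ₂ cos Δλ = (0.6597)(-0.9721) + (0.7515)(0.2345)(-0.0415) = -0.64867,
so c = arccos(-0.64867) = 2.27663 rad.
Distance = R·c = 1737.4 × 2.2766 ≈ 3955 km.

3955 km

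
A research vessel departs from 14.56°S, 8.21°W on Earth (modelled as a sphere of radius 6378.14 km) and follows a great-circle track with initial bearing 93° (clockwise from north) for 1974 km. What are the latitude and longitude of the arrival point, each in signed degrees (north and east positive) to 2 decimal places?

-14.77°, 10.12°

Angular distance δ = d/R = 1974/6378.14 = 0.30949 rad; initial bearing θ = 1.6232 rad.
sin φ₂ = sin φ₁ cos δ + cos φ₁ sin δ cos θ = (-0.2514)(0.9525) + (0.9679)(0.3046)(-0.0523) = -0.2549, so φ₂ = -14.77°.
Δλ = atan2(sin θ sin δ cos φ₁, cos δ − sin φ₁ sin φ₂) = atan2(0.2944, 0.8884) = 18.334°.
λ₂ = -8.210° + 18.334° = 10.12°.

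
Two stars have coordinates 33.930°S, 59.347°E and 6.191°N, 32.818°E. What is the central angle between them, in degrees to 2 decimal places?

47.33°

Let φ₁ = -0.5922 rad, φ₂ = 0.1081 rad, and Δλ = -0.4630 rad.
Haversine: a = sin²(Δφ/2) + cos φ₁ cos φ₂ sin²(Δλ/2) = 0.1177 + (0.8297)(0.9942)(0.0526) = 0.16108.
Central angle c = 2·arcsin(√a) = 0.82599 rad.
So the angular separation is 47.33°.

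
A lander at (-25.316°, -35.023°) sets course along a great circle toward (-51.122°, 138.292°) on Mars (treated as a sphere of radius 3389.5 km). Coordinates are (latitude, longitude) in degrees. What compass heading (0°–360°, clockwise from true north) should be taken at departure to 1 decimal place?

175.7°

With φ₁ = -0.4418, φ₂ = -0.8922, Δλ = 3.0249 rad, the forward-azimuth formula gives
θ = atan2( sin Δλ cos φ₂ , cos φ₁ sin φ₂ − sin φ₁ cos φ₂ cos Δλ ) = atan2(0.0731, -0.9703) = 175.69°.
So the initial bearing is 175.7°.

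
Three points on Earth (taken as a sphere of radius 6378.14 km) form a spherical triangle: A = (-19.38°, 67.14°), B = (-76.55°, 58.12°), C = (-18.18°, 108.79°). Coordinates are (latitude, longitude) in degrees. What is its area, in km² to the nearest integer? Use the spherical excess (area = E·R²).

15550797 km²

Side lengths (central angles): a = 1.1113, b = 0.6869, c = 1.0010 rad; semiperimeter s = 1.3996.
By l'Huilier's theorem, tan(E/4) = √[tan(s/2) tan((s−a)/2) tan((s−b)/2) tan((s−c)/2)], giving spherical excess E = 0.3823 rad.
Area = E·R² = 0.3823 × (6378.14)² ≈ 15550797 km².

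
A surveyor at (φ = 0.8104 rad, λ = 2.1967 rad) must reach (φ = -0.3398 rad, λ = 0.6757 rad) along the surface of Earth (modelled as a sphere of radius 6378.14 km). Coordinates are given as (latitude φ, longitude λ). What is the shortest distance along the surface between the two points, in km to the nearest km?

Let φ₁ = 0.8104 rad, φ₂ = -0.3398 rad, and Δλ = -1.5210 rad.
Haversine: a = sin²(Δφ/2) + cos φ₁ cos φ₂ sin²(Δλ/2) = 0.2958 + (0.6892)(0.9428)(0.4751) = 0.60458.
Central angle c = 2·arcsin(√a) = 1.78150 rad.
Distance = R·c = 6378.14 × 1.7815 ≈ 11363 km.

11363 km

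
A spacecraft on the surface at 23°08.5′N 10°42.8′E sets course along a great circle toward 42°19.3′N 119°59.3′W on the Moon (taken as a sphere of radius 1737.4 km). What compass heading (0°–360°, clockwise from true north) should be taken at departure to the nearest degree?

Δλ = -130.702° = -2.2812 rad.
y = sin Δλ · cos φ₂ = (-0.7581)(0.7394) = -0.5605
x = cos φ₁ sin φ₂ − sin φ₁ cos φ₂ cos Δλ = (0.9195)(0.6733) − (0.3930)(0.7394)(-0.6521) = 0.8086
θ = atan2(y, x) = -34.73°; adding 360° gives 325°.

325°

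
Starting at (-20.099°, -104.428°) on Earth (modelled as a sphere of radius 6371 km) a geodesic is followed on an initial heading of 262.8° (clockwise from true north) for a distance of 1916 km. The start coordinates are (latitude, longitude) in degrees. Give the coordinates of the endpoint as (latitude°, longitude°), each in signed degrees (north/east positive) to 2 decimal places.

-21.29°, -122.81°

Angular distance δ = d/R = 1916/6371 = 0.30074 rad; initial bearing θ = 4.5867 rad.
sin φ₂ = sin φ₁ cos δ + cos φ₁ sin δ cos θ = (-0.3436)(0.9551) + (0.9391)(0.2962)(-0.1253) = -0.3631, so φ₂ = -21.29°.
Δλ = atan2(sin θ sin δ cos φ₁, cos δ − sin φ₁ sin φ₂) = atan2(-0.2760, 0.8303) = -18.386°.
λ₂ = -104.428° − 18.386° = -122.81°.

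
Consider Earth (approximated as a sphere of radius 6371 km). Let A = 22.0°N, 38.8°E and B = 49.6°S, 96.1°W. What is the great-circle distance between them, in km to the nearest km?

15032 km

Let φ₁ = 0.3840 rad, φ₂ = -0.8657 rad, and Δλ = -2.3544 rad.
cos c = sin φ₁ sin φ₂ + cos φ₁ cos φ₂ cos Δλ = (0.3746)(-0.7615) + (0.9272)(0.6481)(-0.7059) = -0.70945,
so c = arccos(-0.70945) = 2.35952 rad.
Distance = R·c = 6371 × 2.3595 ≈ 15032 km.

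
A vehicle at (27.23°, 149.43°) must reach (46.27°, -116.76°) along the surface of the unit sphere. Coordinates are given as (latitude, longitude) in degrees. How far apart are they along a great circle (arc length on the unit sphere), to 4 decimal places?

1.2768

Let φ₁ = 0.4753 rad, φ₂ = 0.8076 rad, and Δλ = 1.6373 rad.
cos c = sin φ₁ sin φ₂ + cos φ₁ cos φ₂ cos Δλ = (0.4576)(0.7226) + (0.8892)(0.6913)(-0.0664) = 0.28980,
so c = arccos(0.28980) = 1.27678 rad.
On the unit sphere the arc length equals the central angle: 1.2768.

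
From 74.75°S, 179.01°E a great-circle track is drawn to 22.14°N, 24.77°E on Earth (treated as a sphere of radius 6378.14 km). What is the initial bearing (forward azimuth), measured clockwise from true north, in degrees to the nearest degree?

210°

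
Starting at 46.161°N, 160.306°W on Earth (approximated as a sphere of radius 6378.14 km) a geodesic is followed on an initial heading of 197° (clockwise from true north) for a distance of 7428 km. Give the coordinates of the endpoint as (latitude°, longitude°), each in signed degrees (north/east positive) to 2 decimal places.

Angular distance δ = d/R = 7428/6378.14 = 1.16460 rad; initial bearing θ = 3.4383 rad.
sin φ₂ = sin φ₁ cos δ + cos φ₁ sin δ cos θ = (0.7213)(0.3951) + (0.6926)(0.9186)(-0.9563) = -0.3235, so φ₂ = -18.87°.
Δλ = atan2(sin θ sin δ cos φ₁, cos δ − sin φ₁ sin φ₂) = atan2(-0.1860, 0.6284) = -16.490°.
λ₂ = -160.306° − 16.490° = -176.80°.

-18.87°, -176.80°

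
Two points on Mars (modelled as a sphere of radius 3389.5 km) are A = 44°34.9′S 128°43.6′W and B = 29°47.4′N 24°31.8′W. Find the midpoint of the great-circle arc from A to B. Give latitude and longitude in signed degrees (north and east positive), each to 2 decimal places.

-11.84°, -69.42°

The central angle between A and B is δ = 2.0948 rad.
With f = 0.5, the slerp weights are sin((1−f)δ)/sin δ = 1.0003 and sin(fδ)/sin δ = 1.0003.
Weighted sum of the unit vectors: (1.0003)·(-0.4456,-0.5557,-0.7019) + (1.0003)·(0.7895,-0.3603,0.4968) = (0.3440, -0.9163, -0.2052).
Converting back: φ = atan2(z, √(x²+y²)) = -11.84°, λ = atan2(y, x) = -69.42°.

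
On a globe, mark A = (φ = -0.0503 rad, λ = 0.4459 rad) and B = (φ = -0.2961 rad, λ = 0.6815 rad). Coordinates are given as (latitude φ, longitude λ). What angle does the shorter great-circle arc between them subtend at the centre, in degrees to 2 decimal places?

In radians: φ₁ = -0.0503, φ₂ = -0.2961, Δλ = 13.499° = 0.2356 rad.
cos c = sin φ₁ sin φ₂ + cos φ₁ cos φ₂ cos Δλ = (-0.0503)(-0.2918) + (0.9987)(0.9565)(0.9724) = 0.94355,
so c = arccos(0.94355) = 0.33760 rad.
So the angular separation is 19.34°.

19.34°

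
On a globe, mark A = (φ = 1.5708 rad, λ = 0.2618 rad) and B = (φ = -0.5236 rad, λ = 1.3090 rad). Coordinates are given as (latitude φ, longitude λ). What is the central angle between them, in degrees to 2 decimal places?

Let φ₁ = 1.5708 rad, φ₂ = -0.5236 rad, and Δλ = 1.0472 rad.
Haversine: a = sin²(Δφ/2) + cos φ₁ cos φ₂ sin²(Δλ/2) = 0.7500 + (-0.0000)(0.8660)(0.2500) = 0.75000.
Central angle c = 2·arcsin(√a) = 2.09440 rad.
So the angular separation is 120.00°.

120.00°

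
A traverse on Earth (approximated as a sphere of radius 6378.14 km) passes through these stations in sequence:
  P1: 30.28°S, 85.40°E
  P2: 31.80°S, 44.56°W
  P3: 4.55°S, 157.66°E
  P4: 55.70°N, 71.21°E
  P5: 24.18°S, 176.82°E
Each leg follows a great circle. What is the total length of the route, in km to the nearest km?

50099 km

Leg P1→P2: central angle 1.7779 rad, distance 11340.0 km.
Leg P2→P3: central angle 2.4076 rad, distance 15355.9 km.
Leg P3→P4: central angle 1.6016 rad, distance 10214.9 km.
Leg P4→P5: central angle 2.0677 rad, distance 13188.1 km.
Total: 11340.0 + 15355.9 + 10214.9 + 13188.1 ≈ 50099 km.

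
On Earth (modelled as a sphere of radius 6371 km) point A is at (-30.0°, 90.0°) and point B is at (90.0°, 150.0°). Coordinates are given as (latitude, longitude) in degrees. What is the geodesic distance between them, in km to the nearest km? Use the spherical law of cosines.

With latitudes φ₁ = -30.000°, φ₂ = 90.000° and longitude difference Δλ = 60.000°:
cos c = sin φ₁ sin φ₂ + cos φ₁ cos φ₂ cos Δλ = (-0.5000)(1.0000) + (0.8660)(0.0000)(0.5000) = -0.50000,
so c = arccos(-0.50000) = 2.09440 rad.
Distance = R·c = 6371 × 2.0944 ≈ 13343 km.

13343 km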